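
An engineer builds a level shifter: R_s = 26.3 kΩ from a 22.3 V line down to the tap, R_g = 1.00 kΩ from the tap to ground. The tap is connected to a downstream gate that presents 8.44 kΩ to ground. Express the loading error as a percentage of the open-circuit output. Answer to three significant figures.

Unloaded V = 22.3 × 1.00/27.30 = 0.81685 V.
Loaded: R_g‖R_L = 0.8941 kΩ, giving V = 22.3 × 0.8941/27.19 = 0.73316 V.
Drop = (0.81685 − 0.73316) / 0.81685 = 10.2 %.

10.2 %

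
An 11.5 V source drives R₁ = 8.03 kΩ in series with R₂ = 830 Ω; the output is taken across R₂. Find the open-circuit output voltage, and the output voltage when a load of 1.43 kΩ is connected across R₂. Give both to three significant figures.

Open-circuit: V = 11.5 × 830/(8030 + 830) = 1.08 V.
With the load, R₂ becomes R₂‖R_L = 525.2 Ω, so V = 11.5 × 525.2/8555 = 0.706 V.

Unloaded: 1.08 V; loaded: 0.706 V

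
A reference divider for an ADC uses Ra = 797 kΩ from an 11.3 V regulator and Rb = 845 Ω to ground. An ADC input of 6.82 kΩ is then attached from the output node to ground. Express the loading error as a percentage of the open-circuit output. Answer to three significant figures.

Unloaded V = 11.3 × 845/797800 = 0.011968 V.
Loaded: Rb‖R_L = 751.8 Ω, giving V = 11.3 × 751.8/797800 = 0.010650 V.
Drop = (0.011968 − 0.010650) / 0.011968 = 11.0 %.

11.0 %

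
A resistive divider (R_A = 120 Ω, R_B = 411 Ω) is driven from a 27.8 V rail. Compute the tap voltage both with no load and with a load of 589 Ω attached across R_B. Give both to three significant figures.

Unloaded: 21.5 V; loaded: 18.6 V

Open-circuit: V = 27.8 × 411/(120 + 411) = 21.5 V.
With the load, R_B becomes R_B‖R_L = 242.1 Ω, so V = 27.8 × 242.1/362.1 = 18.6 V.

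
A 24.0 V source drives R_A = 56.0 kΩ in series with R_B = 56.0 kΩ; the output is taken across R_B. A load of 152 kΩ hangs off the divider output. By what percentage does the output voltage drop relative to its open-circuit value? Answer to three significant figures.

15.6 %

Unloaded V = 24.0 × 56.0/112.0 = 12.00 V.
Loaded: R_B‖R_L = 40.92 kΩ, giving V = 24.0 × 40.92/96.92 = 10.13 V.
Drop = (12.00 − 10.13) / 12.00 = 15.6 %.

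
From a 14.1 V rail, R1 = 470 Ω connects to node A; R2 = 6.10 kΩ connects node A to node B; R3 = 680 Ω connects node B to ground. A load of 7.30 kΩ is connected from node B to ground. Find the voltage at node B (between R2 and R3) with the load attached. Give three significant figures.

At node B, R3 is in parallel with the load: R3‖R_L = 622.1 Ω.
Below node A the resistance is R2 + (R3‖R_L) = 6722 Ω, so V_A = 14.1 × 6722/7192 = 13.18 V.
Then V_B = V_A × (R3‖R_L)/(R2 + R3‖R_L) = 13.18 × 622.1/6722 = 1.22 V.

V ≈ 1.22 V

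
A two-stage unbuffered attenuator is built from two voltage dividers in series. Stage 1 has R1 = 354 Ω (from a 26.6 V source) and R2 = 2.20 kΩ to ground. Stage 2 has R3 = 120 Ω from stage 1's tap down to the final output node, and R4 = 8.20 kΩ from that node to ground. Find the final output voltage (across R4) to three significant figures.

V_out ≈ 21.8 V

Stage 2 presents R3+R4 = 8320 Ω as a load on stage 1's tap.
Stage 1's lower leg becomes R2‖(R3+R4) = 1740 Ω, so V_mid = 26.6 × 1740/2094 = 22.10 V.
Stage 2 is itself unloaded: V_out = V_mid × R4/(R3+R4) = 22.10 × 8200/8320 = 21.8 V.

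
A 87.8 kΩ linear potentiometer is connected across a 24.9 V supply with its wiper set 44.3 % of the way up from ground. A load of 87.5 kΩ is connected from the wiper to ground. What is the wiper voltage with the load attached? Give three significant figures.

V ≈ 8.84 V

The wiper splits the pot into (1−α)R = 48.90 kΩ above and αR = 38.90 kΩ below.
Lower section ‖ load = 26.93 kΩ.
V_wiper = 24.9 × 26.93/(48.90 + 26.93) = 8.84 V.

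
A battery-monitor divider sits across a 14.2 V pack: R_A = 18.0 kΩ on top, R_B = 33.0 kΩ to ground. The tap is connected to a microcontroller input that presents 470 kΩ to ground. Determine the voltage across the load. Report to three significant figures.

V_out ≈ 8.97 V

The load sits in parallel with R_B: R_B‖R_L = (33.0 × 470) / (33.0 + 470) = 30.83 kΩ.
V_out = 14.2 × 30.83 / (18.0 + 30.83) = 14.2 × 30.83/48.83 = 8.97 V.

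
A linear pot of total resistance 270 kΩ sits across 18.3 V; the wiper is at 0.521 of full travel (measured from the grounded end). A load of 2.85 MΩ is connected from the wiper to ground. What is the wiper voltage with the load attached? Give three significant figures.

V ≈ 9.31 V

The wiper splits the pot into (1−α)R = 129.3 kΩ above and αR = 140.7 kΩ below.
Lower section ‖ load = 134.1 kΩ.
V_wiper = 18.3 × 134.1/(129.3 + 134.1) = 9.31 V.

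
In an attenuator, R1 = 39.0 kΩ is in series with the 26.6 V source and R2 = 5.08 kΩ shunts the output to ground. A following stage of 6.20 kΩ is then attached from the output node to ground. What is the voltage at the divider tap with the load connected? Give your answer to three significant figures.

The load sits in parallel with R2: R2‖R_L = (5.08 × 6.20) / (5.08 + 6.20) = 2.792 kΩ.
V_out = 26.6 × 2.792 / (39.0 + 2.792) = 26.6 × 2.792/41.79 = 1.78 V.

V_out ≈ 1.78 V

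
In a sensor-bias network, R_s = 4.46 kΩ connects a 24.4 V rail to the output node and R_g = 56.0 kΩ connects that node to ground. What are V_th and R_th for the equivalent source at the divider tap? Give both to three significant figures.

V_th is the open-circuit tap voltage: 24.4 × 56.0/(4.46 + 56.0) = 22.6 V.
With the supply zeroed, R_s and R_g appear in parallel from the tap: R_th = R_s‖R_g = (4.46 × 56.0)/60.46 = 4.13 kΩ.

V_th = 22.6 V, R_th = 4.13 kΩ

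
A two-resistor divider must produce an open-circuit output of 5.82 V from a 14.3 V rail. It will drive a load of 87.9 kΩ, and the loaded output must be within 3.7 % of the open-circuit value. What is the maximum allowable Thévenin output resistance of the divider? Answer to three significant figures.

Loading drop = R_th/(R_th + R_L) ≤ 0.0370, so R_th ≤ R_L · ε/(1−ε) = 87.9 kΩ × 0.0370/0.9630 = 3.38 kΩ.
(Any R1, R2 with R2/(R1+R2) = 0.407 and R1‖R2 ≤ 3.38 kΩ will meet the spec.)

R_th ≤ 3.38 kΩ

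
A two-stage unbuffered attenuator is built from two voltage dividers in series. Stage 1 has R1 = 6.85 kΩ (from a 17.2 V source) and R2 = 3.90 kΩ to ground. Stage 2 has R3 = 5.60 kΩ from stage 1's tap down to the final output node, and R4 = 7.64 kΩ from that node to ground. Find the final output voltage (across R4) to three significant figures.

V_out ≈ 3.03 V

Stage 2 presents R3+R4 = 13.24 kΩ as a load on stage 1's tap.
Stage 1's lower leg becomes R2‖(R3+R4) = 3.013 kΩ, so V_mid = 17.2 × 3.013/9.863 = 5.254 V.
Stage 2 is itself unloaded: V_out = V_mid × R4/(R3+R4) = 5.254 × 7.64/13.24 = 3.03 V.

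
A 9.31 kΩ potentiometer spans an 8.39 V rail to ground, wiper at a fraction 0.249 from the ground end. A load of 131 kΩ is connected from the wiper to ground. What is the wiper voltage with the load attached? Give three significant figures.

V ≈ 2.06 V

The wiper splits the pot into (1−α)R = 6.992 kΩ above and αR = 2.318 kΩ below.
Lower section ‖ load = 2.278 kΩ.
V_wiper = 8.39 × 2.278/(6.992 + 2.278) = 2.06 V.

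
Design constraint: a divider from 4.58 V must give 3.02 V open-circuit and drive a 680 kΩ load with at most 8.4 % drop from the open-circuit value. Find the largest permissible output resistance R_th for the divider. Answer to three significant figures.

Loading drop = R_th/(R_th + R_L) ≤ 0.0840, so R_th ≤ R_L · ε/(1−ε) = 680 kΩ × 0.0840/0.9160 = 62.4 kΩ.

R_th ≤ 62.4 kΩ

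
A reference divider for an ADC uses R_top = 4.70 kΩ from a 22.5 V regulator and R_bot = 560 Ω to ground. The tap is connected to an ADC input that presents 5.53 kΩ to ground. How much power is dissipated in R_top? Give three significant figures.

Total resistance from the source is R_top + (R_bot‖R_L) = 5209 Ω, so I = 22.5/5209 Ω = 4.320 mA.
P = I²·R_top = (4.320 mA)² × 4.70 kΩ = 87.7 mW.

P ≈ 87.7 mW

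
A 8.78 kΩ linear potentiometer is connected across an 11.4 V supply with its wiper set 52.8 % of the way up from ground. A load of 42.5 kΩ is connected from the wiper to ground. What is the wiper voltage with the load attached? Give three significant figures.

The wiper splits the pot into (1−α)R = 4.144 kΩ above and αR = 4.636 kΩ below.
Lower section ‖ load = 4.180 kΩ.
V_wiper = 11.4 × 4.180/(4.144 + 4.180) = 5.72 V.

V ≈ 5.72 V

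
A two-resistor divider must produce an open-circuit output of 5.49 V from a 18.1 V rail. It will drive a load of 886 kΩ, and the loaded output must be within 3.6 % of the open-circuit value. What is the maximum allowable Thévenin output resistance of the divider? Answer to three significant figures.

R_th ≤ 33.1 kΩ

Loading drop = R_th/(R_th + R_L) ≤ 0.0360, so R_th ≤ R_L · ε/(1−ε) = 886 kΩ × 0.0360/0.9640 = 33.1 kΩ.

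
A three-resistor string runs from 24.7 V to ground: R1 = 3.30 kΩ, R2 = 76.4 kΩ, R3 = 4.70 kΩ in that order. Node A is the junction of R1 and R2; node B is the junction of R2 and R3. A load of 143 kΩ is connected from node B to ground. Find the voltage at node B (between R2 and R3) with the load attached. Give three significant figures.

At node B, R3 is in parallel with the load: R3‖R_L = 4.550 kΩ.
Below node A the resistance is R2 + (R3‖R_L) = 80.95 kΩ, so V_A = 24.7 × 80.95/84.25 = 23.73 V.
Then V_B = V_A × (R3‖R_L)/(R2 + R3‖R_L) = 23.73 × 4.550/80.95 = 1.33 V.

V ≈ 1.33 V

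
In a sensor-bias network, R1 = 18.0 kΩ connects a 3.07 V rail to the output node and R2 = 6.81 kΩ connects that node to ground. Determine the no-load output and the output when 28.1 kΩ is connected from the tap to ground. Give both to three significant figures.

Open-circuit: V = 3.07 × 6.81/(18.0 + 6.81) = 0.843 V.
With the load, R2 becomes R2‖R_L = 5.482 kΩ, so V = 3.07 × 5.482/23.48 = 0.717 V.

Unloaded: 0.843 V; loaded: 0.717 V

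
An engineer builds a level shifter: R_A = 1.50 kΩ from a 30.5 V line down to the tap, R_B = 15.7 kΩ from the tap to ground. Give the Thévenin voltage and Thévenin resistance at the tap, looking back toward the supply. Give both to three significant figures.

V_th is the open-circuit tap voltage: 30.5 × 15.7/(1.50 + 15.7) = 27.8 V.
With the supply zeroed, R_A and R_B appear in parallel from the tap: R_th = R_A‖R_B = (1.50 × 15.7)/17.20 = 1.37 kΩ.

V_th = 27.8 V, R_th = 1.37 kΩ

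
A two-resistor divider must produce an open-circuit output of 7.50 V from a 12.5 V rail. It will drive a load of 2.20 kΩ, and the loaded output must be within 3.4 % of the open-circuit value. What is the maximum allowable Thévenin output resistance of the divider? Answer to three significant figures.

Loading drop = R_th/(R_th + R_L) ≤ 0.0340, so R_th ≤ R_L · ε/(1−ε) = 2.20 kΩ × 0.0340/0.9660 = 77.4 Ω.

R_th ≤ 77.4 Ω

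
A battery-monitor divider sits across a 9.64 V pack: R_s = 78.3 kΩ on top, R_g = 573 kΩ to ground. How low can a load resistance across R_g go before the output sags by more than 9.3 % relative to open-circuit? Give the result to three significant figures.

R_L(min) ≈ 672 kΩ

Output resistance R_th = R_s‖R_g = (78.3 × 573)/651.3 = 68.89 kΩ.
The fractional drop is R_th/(R_th + R_L); requiring this ≤ 0.0930 gives R_L ≥ R_th(1/0.0930 − 1) = 68.89 × 9.753 = 672 kΩ.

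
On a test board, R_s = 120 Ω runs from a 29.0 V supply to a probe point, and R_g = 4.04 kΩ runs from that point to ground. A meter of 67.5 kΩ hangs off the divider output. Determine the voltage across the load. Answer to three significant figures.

The load sits in parallel with R_g: R_g‖R_L = (4040 × 67500) / (4040 + 67500) = 3812 Ω.
V_out = 29.0 × 3812 / (120 + 3812) = 29.0 × 3812/3932 = 28.1 V.

V_out ≈ 28.1 V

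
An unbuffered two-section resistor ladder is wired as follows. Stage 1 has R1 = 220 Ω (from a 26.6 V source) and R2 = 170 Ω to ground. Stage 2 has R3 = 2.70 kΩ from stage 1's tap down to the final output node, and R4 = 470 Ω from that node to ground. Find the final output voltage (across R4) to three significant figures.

Stage 2 presents R3+R4 = 3170 Ω as a load on stage 1's tap.
Stage 1's lower leg becomes R2‖(R3+R4) = 161.3 Ω, so V_mid = 26.6 × 161.3/381.3 = 11.25 V.
Stage 2 is itself unloaded: V_out = V_mid × R4/(R3+R4) = 11.25 × 470/3170 = 1.67 V.

V_out ≈ 1.67 V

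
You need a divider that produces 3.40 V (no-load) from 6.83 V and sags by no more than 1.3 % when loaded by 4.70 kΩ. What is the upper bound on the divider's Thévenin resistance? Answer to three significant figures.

R_th ≤ 61.9 Ω

Loading drop = R_th/(R_th + R_L) ≤ 0.0130, so R_th ≤ R_L · ε/(1−ε) = 4.70 kΩ × 0.0130/0.9870 = 61.9 Ω.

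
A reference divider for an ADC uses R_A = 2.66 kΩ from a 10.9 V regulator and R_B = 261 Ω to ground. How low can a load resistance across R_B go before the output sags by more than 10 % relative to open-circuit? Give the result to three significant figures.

Output resistance R_th = R_A‖R_B = (2660 × 261)/2921 = 237.7 Ω.
The fractional drop is R_th/(R_th + R_L); requiring this ≤ 0.100 gives R_L ≥ R_th(1/0.100 − 1) = 237.7 × 9.000 = 2.14 kΩ.

R_L(min) ≈ 2.14 kΩ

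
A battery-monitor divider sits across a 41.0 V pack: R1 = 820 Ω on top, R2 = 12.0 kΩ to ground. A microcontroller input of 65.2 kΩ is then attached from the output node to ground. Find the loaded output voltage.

The load sits in parallel with R2: R2‖R_L = (12000 × 65200) / (12000 + 65200) = 10130 Ω.
V_out = 41.0 × 10130 / (820 + 10130) = 41.0 × 10130/10950 = 37.9 V.

V_out ≈ 37.9 V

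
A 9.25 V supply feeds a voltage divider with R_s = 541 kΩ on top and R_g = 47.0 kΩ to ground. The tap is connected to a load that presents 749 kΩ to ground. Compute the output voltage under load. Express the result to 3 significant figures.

V_out ≈ 0.699 V

The load sits in parallel with R_g: R_g‖R_L = (47.0 × 749) / (47.0 + 749) = 44.22 kΩ.
V_out = 9.25 × 44.22 / (541 + 44.22) = 9.25 × 44.22/585.2 = 0.699 V.
(Unloaded it would have been 0.739 V.)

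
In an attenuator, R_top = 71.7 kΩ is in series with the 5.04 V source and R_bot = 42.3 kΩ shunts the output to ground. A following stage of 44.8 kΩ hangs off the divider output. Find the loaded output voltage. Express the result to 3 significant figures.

The load sits in parallel with R_bot: R_bot‖R_L = (42.3 × 44.8) / (42.3 + 44.8) = 21.76 kΩ.
V_out = 5.04 × 21.76 / (71.7 + 21.76) = 5.04 × 21.76/93.46 = 1.17 V.

V_out ≈ 1.17 V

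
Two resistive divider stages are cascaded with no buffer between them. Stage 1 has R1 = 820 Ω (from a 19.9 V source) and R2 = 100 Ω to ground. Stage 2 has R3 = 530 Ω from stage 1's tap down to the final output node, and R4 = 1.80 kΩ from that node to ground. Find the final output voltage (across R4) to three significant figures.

V_out ≈ 1.61 V

Stage 2 presents R3+R4 = 2330 Ω as a load on stage 1's tap.
Stage 1's lower leg becomes R2‖(R3+R4) = 95.88 Ω, so V_mid = 19.9 × 95.88/915.9 = 2.083 V.
Stage 2 is itself unloaded: V_out = V_mid × R4/(R3+R4) = 2.083 × 1800/2330 = 1.61 V.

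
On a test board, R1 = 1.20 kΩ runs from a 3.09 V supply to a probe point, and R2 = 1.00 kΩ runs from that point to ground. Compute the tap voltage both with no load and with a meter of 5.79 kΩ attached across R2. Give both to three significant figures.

Open-circuit: V = 3.09 × 1.00/(1.20 + 1.00) = 1.40 V.
With the load, R2 becomes R2‖R_L = 0.8527 kΩ, so V = 3.09 × 0.8527/2.053 = 1.28 V.

Unloaded: 1.40 V; loaded: 1.28 V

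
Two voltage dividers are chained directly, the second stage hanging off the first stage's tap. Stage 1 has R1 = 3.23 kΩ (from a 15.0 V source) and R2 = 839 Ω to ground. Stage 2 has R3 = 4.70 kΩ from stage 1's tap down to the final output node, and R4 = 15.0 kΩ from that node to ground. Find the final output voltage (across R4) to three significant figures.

V_out ≈ 2.28 V

Stage 2 presents R3+R4 = 19700 Ω as a load on stage 1's tap.
Stage 1's lower leg becomes R2‖(R3+R4) = 804.7 Ω, so V_mid = 15.0 × 804.7/4035 = 2.992 V.
Stage 2 is itself unloaded: V_out = V_mid × R4/(R3+R4) = 2.992 × 15000/19700 = 2.28 V.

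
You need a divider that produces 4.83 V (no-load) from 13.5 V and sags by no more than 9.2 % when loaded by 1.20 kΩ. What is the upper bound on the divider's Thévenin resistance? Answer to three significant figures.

R_th ≤ 122 Ω

Loading drop = R_th/(R_th + R_L) ≤ 0.0920, so R_th ≤ R_L · ε/(1−ε) = 1.20 kΩ × 0.0920/0.9080 = 122 Ω.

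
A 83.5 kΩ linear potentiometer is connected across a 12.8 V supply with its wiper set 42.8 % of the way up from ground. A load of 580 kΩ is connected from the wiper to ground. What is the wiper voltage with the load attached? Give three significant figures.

The wiper splits the pot into (1−α)R = 47.76 kΩ above and αR = 35.74 kΩ below.
Lower section ‖ load = 33.66 kΩ.
V_wiper = 12.8 × 33.66/(47.76 + 33.66) = 5.29 V.

V ≈ 5.29 V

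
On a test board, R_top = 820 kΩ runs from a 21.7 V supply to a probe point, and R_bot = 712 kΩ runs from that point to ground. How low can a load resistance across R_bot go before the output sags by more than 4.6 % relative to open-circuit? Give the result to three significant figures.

R_L(min) ≈ 7.90 MΩ

Output resistance R_th = R_top‖R_bot = (820 × 712)/1532 = 381.1 kΩ.
The fractional drop is R_th/(R_th + R_L); requiring this ≤ 0.0460 gives R_L ≥ R_th(1/0.0460 − 1) = 381.1 × 20.74 = 7.90 MΩ.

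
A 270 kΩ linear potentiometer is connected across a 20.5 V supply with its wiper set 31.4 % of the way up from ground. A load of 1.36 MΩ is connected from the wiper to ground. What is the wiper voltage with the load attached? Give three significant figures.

V ≈ 6.17 V

The wiper splits the pot into (1−α)R = 185.2 kΩ above and αR = 84.78 kΩ below.
Lower section ‖ load = 79.81 kΩ.
V_wiper = 20.5 × 79.81/(185.2 + 79.81) = 6.17 V.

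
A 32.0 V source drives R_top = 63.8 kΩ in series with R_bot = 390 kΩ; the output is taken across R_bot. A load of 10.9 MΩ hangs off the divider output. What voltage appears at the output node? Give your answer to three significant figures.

V_out ≈ 27.4 V

The load sits in parallel with R_bot: R_bot‖R_L = (390 × 10900) / (390 + 10900) = 376.5 kΩ.
V_out = 32.0 × 376.5 / (63.8 + 376.5) = 32.0 × 376.5/440.3 = 27.4 V.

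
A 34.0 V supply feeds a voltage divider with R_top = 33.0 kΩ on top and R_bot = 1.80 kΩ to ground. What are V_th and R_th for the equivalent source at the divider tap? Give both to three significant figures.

V_th = 1.76 V, R_th = 1.71 kΩ

V_th is the open-circuit tap voltage: 34.0 × 1.80/(33.0 + 1.80) = 1.76 V.
With the supply zeroed, R_top and R_bot appear in parallel from the tap: R_th = R_top‖R_bot = (33.0 × 1.80)/34.80 = 1.71 kΩ.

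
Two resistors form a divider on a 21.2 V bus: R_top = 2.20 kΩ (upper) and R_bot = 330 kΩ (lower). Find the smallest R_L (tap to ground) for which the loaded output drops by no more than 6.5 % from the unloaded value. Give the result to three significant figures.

R_L(min) ≈ 31.4 kΩ

Output resistance R_th = R_top‖R_bot = (2.20 × 330)/332.2 = 2.185 kΩ.
The fractional drop is R_th/(R_th + R_L); requiring this ≤ 0.0650 gives R_L ≥ R_th(1/0.0650 − 1) = 2.185 × 14.38 = 31.4 kΩ.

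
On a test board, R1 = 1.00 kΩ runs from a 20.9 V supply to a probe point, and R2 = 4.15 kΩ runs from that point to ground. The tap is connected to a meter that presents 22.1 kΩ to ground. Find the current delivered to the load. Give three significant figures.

R2‖R_L = 3.494 kΩ; V_out = 20.9 × 3.494/4.494 = 16.25 V.
I_L = V_out / R_L = 16.25 / 22.1 kΩ = 0.735 mA.

I_L ≈ 0.735 mA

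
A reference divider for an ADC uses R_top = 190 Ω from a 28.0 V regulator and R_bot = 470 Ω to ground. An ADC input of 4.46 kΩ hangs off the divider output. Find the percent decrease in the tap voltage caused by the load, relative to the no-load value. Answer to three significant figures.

The divider's output (Thévenin) resistance is R_top‖R_bot = 135.3 Ω.
Fractional drop under load = R_th/(R_th + R_L) = 135.3 / (135.3 + 4460) = 0.02944.
So the output falls by 2.94 %.

2.94 %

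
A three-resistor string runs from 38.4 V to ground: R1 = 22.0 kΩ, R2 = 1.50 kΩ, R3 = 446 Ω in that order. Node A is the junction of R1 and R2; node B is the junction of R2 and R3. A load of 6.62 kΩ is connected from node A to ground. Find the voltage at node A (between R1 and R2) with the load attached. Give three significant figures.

Below node A the series string R2+R3 = 1946 Ω sits in parallel with the 6620 Ω load: 1504 Ω.
V_A = 38.4 × 1504/(22000 + 1504) = 2.46 V.

V ≈ 2.46 V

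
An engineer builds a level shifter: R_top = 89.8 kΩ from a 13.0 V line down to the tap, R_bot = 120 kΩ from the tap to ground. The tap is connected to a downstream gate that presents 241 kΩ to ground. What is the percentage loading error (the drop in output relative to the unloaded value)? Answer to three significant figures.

Unloaded V = 13.0 × 120/209.8 = 7.436 V.
Loaded: R_bot‖R_L = 80.11 kΩ, giving V = 13.0 × 80.11/169.9 = 6.129 V.
Drop = (7.436 − 6.129) / 7.436 = 17.6 %.

17.6 %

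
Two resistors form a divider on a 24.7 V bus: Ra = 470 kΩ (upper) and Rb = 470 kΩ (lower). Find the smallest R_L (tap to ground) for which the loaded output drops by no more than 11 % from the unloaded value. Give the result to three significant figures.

Output resistance R_th = Ra‖Rb = (470 × 470)/940.0 = 235.0 kΩ.
The fractional drop is R_th/(R_th + R_L); requiring this ≤ 0.110 gives R_L ≥ R_th(1/0.110 − 1) = 235.0 × 8.091 = 1.90 MΩ.

R_L(min) ≈ 1.90 MΩ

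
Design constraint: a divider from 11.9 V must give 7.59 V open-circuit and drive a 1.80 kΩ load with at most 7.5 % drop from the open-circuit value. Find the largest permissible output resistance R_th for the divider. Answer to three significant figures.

Loading drop = R_th/(R_th + R_L) ≤ 0.0750, so R_th ≤ R_L · ε/(1−ε) = 1.80 kΩ × 0.0750/0.9250 = 146 Ω.

R_th ≤ 146 Ω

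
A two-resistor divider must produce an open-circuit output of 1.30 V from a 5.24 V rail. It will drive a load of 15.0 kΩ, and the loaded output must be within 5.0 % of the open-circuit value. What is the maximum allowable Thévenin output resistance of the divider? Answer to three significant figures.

R_th ≤ 789 Ω

Loading drop = R_th/(R_th + R_L) ≤ 0.0500, so R_th ≤ R_L · ε/(1−ε) = 15.0 kΩ × 0.0500/0.9500 = 789 Ω.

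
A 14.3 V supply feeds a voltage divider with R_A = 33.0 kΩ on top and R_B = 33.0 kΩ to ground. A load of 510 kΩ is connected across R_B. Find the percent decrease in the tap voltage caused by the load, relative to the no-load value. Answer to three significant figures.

The divider's output (Thévenin) resistance is R_A‖R_B = 16.50 kΩ.
Fractional drop under load = R_th/(R_th + R_L) = 16.50 / (16.50 + 510) = 0.03134.
So the output falls by 3.13 %.

3.13 %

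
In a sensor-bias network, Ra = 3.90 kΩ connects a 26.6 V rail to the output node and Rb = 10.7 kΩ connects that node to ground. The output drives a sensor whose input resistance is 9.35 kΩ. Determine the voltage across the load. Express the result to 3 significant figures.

The load sits in parallel with Rb: Rb‖R_L = (10.7 × 9.35) / (10.7 + 9.35) = 4.990 kΩ.
V_out = 26.6 × 4.990 / (3.90 + 4.990) = 26.6 × 4.990/8.890 = 14.9 V.
(Unloaded it would have been 19.5 V.)

V_out ≈ 14.9 V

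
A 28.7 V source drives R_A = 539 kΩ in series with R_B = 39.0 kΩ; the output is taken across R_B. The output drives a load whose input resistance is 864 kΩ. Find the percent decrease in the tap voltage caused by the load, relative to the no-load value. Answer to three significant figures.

4.04 %

The divider's output (Thévenin) resistance is R_A‖R_B = 36.37 kΩ.
Fractional drop under load = R_th/(R_th + R_L) = 36.37 / (36.37 + 864) = 0.04039.
So the output falls by 4.04 %.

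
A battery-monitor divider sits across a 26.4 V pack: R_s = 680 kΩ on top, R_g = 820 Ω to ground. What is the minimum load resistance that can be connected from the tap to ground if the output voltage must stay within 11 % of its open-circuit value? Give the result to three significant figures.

R_L(min) ≈ 6.63 kΩ

Output resistance R_th = R_s‖R_g = (680000 × 820)/680800 = 819.0 Ω.
The fractional drop is R_th/(R_th + R_L); requiring this ≤ 0.110 gives R_L ≥ R_th(1/0.110 − 1) = 819.0 × 8.091 = 6.63 kΩ.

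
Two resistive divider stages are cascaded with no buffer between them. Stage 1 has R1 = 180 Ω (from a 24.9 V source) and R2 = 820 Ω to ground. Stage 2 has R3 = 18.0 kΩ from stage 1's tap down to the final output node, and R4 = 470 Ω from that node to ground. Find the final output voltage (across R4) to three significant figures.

V_out ≈ 0.515 V

Stage 2 presents R3+R4 = 18470 Ω as a load on stage 1's tap.
Stage 1's lower leg becomes R2‖(R3+R4) = 785.1 Ω, so V_mid = 24.9 × 785.1/965.1 = 20.26 V.
Stage 2 is itself unloaded: V_out = V_mid × R4/(R3+R4) = 20.26 × 470/18470 = 0.515 V.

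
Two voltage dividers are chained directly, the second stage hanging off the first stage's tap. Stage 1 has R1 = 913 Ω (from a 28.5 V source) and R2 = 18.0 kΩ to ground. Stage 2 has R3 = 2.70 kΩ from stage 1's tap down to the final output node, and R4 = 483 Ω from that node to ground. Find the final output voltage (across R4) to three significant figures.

Stage 2 presents R3+R4 = 3183 Ω as a load on stage 1's tap.
Stage 1's lower leg becomes R2‖(R3+R4) = 2705 Ω, so V_mid = 28.5 × 2705/3618 = 21.31 V.
Stage 2 is itself unloaded: V_out = V_mid × R4/(R3+R4) = 21.31 × 483/3183 = 3.23 V.

V_out ≈ 3.23 V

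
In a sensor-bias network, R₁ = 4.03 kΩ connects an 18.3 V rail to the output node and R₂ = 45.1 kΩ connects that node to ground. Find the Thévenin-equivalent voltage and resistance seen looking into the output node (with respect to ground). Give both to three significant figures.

V_th = 16.8 V, R_th = 3.70 kΩ

V_th is the open-circuit tap voltage: 18.3 × 45.1/(4.03 + 45.1) = 16.8 V.
With the supply zeroed, R₁ and R₂ appear in parallel from the tap: R_th = R₁‖R₂ = (4.03 × 45.1)/49.13 = 3.70 kΩ.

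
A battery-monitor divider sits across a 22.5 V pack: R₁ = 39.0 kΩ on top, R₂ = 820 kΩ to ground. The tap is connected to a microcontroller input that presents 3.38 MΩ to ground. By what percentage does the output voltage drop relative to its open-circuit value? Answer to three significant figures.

The divider's output (Thévenin) resistance is R₁‖R₂ = 37.23 kΩ.
Fractional drop under load = R_th/(R_th + R_L) = 37.23 / (37.23 + 3380) = 0.01089.
So the output falls by 1.09 %.

1.09 %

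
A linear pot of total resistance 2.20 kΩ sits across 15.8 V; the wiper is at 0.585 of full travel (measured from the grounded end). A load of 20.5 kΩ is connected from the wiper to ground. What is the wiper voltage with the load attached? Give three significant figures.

V ≈ 9.01 V

The wiper splits the pot into (1−α)R = 913.0 Ω above and αR = 1287 Ω below.
Lower section ‖ load = 1211 Ω.
V_wiper = 15.8 × 1211/(913.0 + 1211) = 9.01 V.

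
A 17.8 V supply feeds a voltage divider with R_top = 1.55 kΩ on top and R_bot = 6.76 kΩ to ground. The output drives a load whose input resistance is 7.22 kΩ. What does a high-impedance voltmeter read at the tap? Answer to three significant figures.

V_out ≈ 12.3 V

The load sits in parallel with R_bot: R_bot‖R_L = (6.76 × 7.22) / (6.76 + 7.22) = 3.491 kΩ.
V_out = 17.8 × 3.491 / (1.55 + 3.491) = 17.8 × 3.491/5.041 = 12.3 V.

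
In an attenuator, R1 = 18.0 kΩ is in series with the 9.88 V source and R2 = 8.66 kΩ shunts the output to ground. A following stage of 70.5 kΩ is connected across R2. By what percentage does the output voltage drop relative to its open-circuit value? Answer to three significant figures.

The divider's output (Thévenin) resistance is R1‖R2 = 5.847 kΩ.
Fractional drop under load = R_th/(R_th + R_L) = 5.847 / (5.847 + 70.5) = 0.07658.
So the output falls by 7.66 %.

7.66 %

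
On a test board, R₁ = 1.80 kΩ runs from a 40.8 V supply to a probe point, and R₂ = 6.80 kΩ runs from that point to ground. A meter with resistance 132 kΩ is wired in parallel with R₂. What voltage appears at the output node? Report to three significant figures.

The load sits in parallel with R₂: R₂‖R_L = (6.80 × 132) / (6.80 + 132) = 6.467 kΩ.
V_out = 40.8 × 6.467 / (1.80 + 6.467) = 40.8 × 6.467/8.267 = 31.9 V.

V_out ≈ 31.9 V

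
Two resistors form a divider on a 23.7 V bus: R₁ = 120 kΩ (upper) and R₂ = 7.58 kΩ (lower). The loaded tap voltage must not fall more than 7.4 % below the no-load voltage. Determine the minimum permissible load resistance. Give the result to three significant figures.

R_L(min) ≈ 89.2 kΩ

Output resistance R_th = R₁‖R₂ = (120 × 7.58)/127.6 = 7.130 kΩ.
The fractional drop is R_th/(R_th + R_L); requiring this ≤ 0.0740 gives R_L ≥ R_th(1/0.0740 − 1) = 7.130 × 12.51 = 89.2 kΩ.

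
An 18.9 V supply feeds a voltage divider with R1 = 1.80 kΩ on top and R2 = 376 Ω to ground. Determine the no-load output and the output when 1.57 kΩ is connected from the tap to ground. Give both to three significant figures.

Open-circuit: V = 18.9 × 376/(1800 + 376) = 3.27 V.
With the load, R2 becomes R2‖R_L = 303.4 Ω, so V = 18.9 × 303.4/2103 = 2.73 V.

Unloaded: 3.27 V; loaded: 2.73 V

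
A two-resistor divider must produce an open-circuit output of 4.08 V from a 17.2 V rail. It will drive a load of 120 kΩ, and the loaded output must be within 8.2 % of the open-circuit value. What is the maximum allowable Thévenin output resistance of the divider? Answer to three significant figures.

R_th ≤ 10.7 kΩ

Loading drop = R_th/(R_th + R_L) ≤ 0.0820, so R_th ≤ R_L · ε/(1−ε) = 120 kΩ × 0.0820/0.9180 = 10.7 kΩ.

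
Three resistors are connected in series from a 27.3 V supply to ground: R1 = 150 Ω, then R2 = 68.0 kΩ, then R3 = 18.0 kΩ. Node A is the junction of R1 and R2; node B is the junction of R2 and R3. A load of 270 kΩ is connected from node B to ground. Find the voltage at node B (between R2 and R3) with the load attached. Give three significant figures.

V ≈ 5.42 V

At node B, R3 is in parallel with the load: R3‖R_L = 16880 Ω.
Below node A the resistance is R2 + (R3‖R_L) = 84880 Ω, so V_A = 27.3 × 84880/85020 = 27.25 V.
Then V_B = V_A × (R3‖R_L)/(R2 + R3‖R_L) = 27.25 × 16880/84880 = 5.42 V.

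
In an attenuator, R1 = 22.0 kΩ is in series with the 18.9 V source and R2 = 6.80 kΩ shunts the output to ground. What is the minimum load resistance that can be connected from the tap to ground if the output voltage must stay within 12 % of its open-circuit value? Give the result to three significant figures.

R_L(min) ≈ 38.1 kΩ

Output resistance R_th = R1‖R2 = (22.0 × 6.80)/28.80 = 5.194 kΩ.
The fractional drop is R_th/(R_th + R_L); requiring this ≤ 0.120 gives R_L ≥ R_th(1/0.120 − 1) = 5.194 × 7.333 = 38.1 kΩ.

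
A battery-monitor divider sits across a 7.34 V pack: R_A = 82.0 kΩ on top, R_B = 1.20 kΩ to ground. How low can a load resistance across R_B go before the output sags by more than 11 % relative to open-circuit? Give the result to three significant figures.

R_L(min) ≈ 9.57 kΩ

Output resistance R_th = R_A‖R_B = (82.0 × 1.20)/83.20 = 1.183 kΩ.
The fractional drop is R_th/(R_th + R_L); requiring this ≤ 0.110 gives R_L ≥ R_th(1/0.110 − 1) = 1.183 × 8.091 = 9.57 kΩ.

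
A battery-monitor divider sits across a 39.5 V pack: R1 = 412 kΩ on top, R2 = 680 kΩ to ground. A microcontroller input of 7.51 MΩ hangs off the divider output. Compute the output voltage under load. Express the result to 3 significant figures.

The load sits in parallel with R2: R2‖R_L = (680 × 7510) / (680 + 7510) = 623.5 kΩ.
V_out = 39.5 × 623.5 / (412 + 623.5) = 39.5 × 623.5/1036 = 23.8 V.

V_out ≈ 23.8 V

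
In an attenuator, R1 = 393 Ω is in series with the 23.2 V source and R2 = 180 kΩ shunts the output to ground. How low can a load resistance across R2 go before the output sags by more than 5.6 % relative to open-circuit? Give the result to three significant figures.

Output resistance R_th = R1‖R2 = (393 × 180000)/180400 = 392.1 Ω.
The fractional drop is R_th/(R_th + R_L); requiring this ≤ 0.0560 gives R_L ≥ R_th(1/0.0560 − 1) = 392.1 × 16.86 = 6.61 kΩ.

R_L(min) ≈ 6.61 kΩ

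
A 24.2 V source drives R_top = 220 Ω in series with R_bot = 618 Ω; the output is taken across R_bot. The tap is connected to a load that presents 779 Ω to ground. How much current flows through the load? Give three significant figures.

I_L ≈ 19.0 mA

R_bot‖R_L = 344.6 Ω; V_out = 24.2 × 344.6/564.6 = 14.77 V.
I_L = V_out / R_L = 14.77 / 779 Ω = 19.0 mA.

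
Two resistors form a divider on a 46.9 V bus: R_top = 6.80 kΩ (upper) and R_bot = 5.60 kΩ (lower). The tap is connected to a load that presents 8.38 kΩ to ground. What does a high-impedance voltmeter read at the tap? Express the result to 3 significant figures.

V_out ≈ 15.5 V

The load sits in parallel with R_bot: R_bot‖R_L = (5.60 × 8.38) / (5.60 + 8.38) = 3.357 kΩ.
V_out = 46.9 × 3.357 / (6.80 + 3.357) = 46.9 × 3.357/10.16 = 15.5 V.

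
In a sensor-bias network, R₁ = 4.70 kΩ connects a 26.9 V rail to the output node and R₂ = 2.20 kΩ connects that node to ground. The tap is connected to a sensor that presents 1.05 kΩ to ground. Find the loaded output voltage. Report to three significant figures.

V_out ≈ 3.53 V

The load sits in parallel with R₂: R₂‖R_L = (2.20 × 1.05) / (2.20 + 1.05) = 0.7108 kΩ.
V_out = 26.9 × 0.7108 / (4.70 + 0.7108) = 26.9 × 0.7108/5.411 = 3.53 V.
(Unloaded it would have been 8.58 V.)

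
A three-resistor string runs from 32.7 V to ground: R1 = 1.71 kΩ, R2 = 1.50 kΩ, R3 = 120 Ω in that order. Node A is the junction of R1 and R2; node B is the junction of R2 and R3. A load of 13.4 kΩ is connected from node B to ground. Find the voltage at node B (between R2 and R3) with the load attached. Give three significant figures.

V ≈ 1.17 V

At node B, R3 is in parallel with the load: R3‖R_L = 118.9 Ω.
Below node A the resistance is R2 + (R3‖R_L) = 1619 Ω, so V_A = 32.7 × 1619/3329 = 15.90 V.
Then V_B = V_A × (R3‖R_L)/(R2 + R3‖R_L) = 15.90 × 118.9/1619 = 1.17 V.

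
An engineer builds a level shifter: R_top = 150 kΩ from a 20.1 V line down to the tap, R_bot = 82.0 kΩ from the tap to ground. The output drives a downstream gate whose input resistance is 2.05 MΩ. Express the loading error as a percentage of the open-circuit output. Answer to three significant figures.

2.52 %

The divider's output (Thévenin) resistance is R_top‖R_bot = 53.02 kΩ.
Fractional drop under load = R_th/(R_th + R_L) = 53.02 / (53.02 + 2050) = 0.02521.
So the output falls by 2.52 %.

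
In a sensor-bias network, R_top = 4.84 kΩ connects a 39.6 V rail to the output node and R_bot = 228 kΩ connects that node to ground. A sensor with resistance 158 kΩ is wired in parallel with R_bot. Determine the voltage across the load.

V_out ≈ 37.6 V

The load sits in parallel with R_bot: R_bot‖R_L = (228 × 158) / (228 + 158) = 93.33 kΩ.
V_out = 39.6 × 93.33 / (4.84 + 93.33) = 39.6 × 93.33/98.17 = 37.6 V.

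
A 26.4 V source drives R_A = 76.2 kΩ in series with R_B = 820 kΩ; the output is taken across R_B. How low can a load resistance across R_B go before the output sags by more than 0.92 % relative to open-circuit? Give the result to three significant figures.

R_L(min) ≈ 7.51 MΩ

Output resistance R_th = R_A‖R_B = (76.2 × 820)/896.2 = 69.72 kΩ.
The fractional drop is R_th/(R_th + R_L); requiring this ≤ 0.00920 gives R_L ≥ R_th(1/0.00920 − 1) = 69.72 × 107.7 = 7.51 MΩ.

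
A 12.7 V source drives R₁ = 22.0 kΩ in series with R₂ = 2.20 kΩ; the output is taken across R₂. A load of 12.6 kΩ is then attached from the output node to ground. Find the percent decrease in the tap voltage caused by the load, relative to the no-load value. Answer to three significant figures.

13.7 %

The divider's output (Thévenin) resistance is R₁‖R₂ = 2.000 kΩ.
Fractional drop under load = R_th/(R_th + R_L) = 2.000 / (2.000 + 12.6) = 0.1370.
So the output falls by 13.7 %.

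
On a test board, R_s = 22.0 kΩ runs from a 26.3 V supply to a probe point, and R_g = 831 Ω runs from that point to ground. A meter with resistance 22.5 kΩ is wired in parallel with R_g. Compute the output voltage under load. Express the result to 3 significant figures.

The load sits in parallel with R_g: R_g‖R_L = (831 × 22500) / (831 + 22500) = 801.4 Ω.
V_out = 26.3 × 801.4 / (22000 + 801.4) = 26.3 × 801.4/22800 = 0.924 V.

V_out ≈ 0.924 V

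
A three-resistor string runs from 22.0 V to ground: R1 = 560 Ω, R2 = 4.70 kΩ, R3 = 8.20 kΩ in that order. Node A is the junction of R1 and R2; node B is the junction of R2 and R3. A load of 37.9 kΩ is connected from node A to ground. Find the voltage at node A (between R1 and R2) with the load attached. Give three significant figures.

V ≈ 20.8 V

Below node A the series string R2+R3 = 12900 Ω sits in parallel with the 37900 Ω load: 9624 Ω.
V_A = 22.0 × 9624/(560 + 9624) = 20.8 V.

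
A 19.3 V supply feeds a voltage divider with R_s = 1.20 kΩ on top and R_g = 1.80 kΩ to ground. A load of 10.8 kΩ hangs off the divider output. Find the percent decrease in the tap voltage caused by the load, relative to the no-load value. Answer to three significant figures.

6.25 %

The divider's output (Thévenin) resistance is R_s‖R_g = 0.7200 kΩ.
Fractional drop under load = R_th/(R_th + R_L) = 0.7200 / (0.7200 + 10.8) = 0.06250.
So the output falls by 6.25 %.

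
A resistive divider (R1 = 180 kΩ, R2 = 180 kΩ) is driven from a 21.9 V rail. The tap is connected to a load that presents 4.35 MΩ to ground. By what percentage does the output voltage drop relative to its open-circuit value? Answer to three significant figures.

The divider's output (Thévenin) resistance is R1‖R2 = 90.00 kΩ.
Fractional drop under load = R_th/(R_th + R_L) = 90.00 / (90.00 + 4350) = 0.02027.
So the output falls by 2.03 %.

2.03 %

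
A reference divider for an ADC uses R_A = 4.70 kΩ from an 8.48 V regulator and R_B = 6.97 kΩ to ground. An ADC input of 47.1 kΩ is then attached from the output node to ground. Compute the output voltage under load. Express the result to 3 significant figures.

The load sits in parallel with R_B: R_B‖R_L = (6.97 × 47.1) / (6.97 + 47.1) = 6.072 kΩ.
V_out = 8.48 × 6.072 / (4.70 + 6.072) = 8.48 × 6.072/10.77 = 4.78 V.
(Unloaded it would have been 5.06 V.)

V_out ≈ 4.78 V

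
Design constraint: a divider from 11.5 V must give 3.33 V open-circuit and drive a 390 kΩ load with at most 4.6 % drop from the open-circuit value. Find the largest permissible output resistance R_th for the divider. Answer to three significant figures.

R_th ≤ 18.8 kΩ

Loading drop = R_th/(R_th + R_L) ≤ 0.0460, so R_th ≤ R_L · ε/(1−ε) = 390 kΩ × 0.0460/0.9540 = 18.8 kΩ.
(Any R1, R2 with R2/(R1+R2) = 0.290 and R1‖R2 ≤ 18.8 kΩ will meet the spec.)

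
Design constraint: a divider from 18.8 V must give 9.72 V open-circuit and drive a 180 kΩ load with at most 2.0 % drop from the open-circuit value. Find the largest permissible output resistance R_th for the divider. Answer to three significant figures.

Loading drop = R_th/(R_th + R_L) ≤ 0.0200, so R_th ≤ R_L · ε/(1−ε) = 180 kΩ × 0.0200/0.9800 = 3.67 kΩ.
(Any R1, R2 with R2/(R1+R2) = 0.517 and R1‖R2 ≤ 3.67 kΩ will meet the spec.)

R_th ≤ 3.67 kΩ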